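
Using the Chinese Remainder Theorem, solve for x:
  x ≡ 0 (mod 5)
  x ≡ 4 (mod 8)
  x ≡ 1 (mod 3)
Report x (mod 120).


Moduli 5, 8, 3 are pairwise coprime; by CRT there is a unique solution modulo M = 5 · 8 · 3 = 120.
Solve pairwise, accumulating the modulus:
  Start with x ≡ 0 (mod 5).
  Combine with x ≡ 4 (mod 8): since gcd(5, 8) = 1, we get a unique residue mod 40.
    Write x = 0 + 5·t and substitute into x ≡ 4 (mod 8): 5·t ≡ 4 − 0 = 4 (mod 8).
    The inverse of 5 mod 8 is 5 (since 5·5 = 25 = 3·8 + 1), so t ≡ 5·4 = 20 ≡ 4 (mod 8).
    Then x = 0 + 5·4 = 20, valid modulo lcm(5, 8) = 40: x ≡ 20 (mod 40).
  Combine with x ≡ 1 (mod 3): since gcd(40, 3) = 1, we get a unique residue mod 120.
    Write x = 20 + 40·t and substitute into x ≡ 1 (mod 3): 40·t ≡ 1 − 20 = -19 (mod 3).
    Reduce coefficients mod 3: 1·t ≡ 2 (mod 3).
    So t ≡ 2 (mod 3).
    Then x = 20 + 40·2 = 100, valid modulo lcm(40, 3) = 120: x ≡ 100 (mod 120).
Verify: 100 mod 5 = 0 ✓, 100 mod 8 = 4 ✓, 100 mod 3 = 1 ✓.

x ≡ 100 (mod 120).


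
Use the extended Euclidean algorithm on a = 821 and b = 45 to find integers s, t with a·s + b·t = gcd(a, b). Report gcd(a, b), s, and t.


Euclidean algorithm on (821, 45) — divide until remainder is 0:
  821 = 18 · 45 + 11
  45 = 4 · 11 + 1
  11 = 11 · 1 + 0
gcd(821, 45) = 1.
Track Bezout coefficients alongside the remainders: start with r₀ = 821 = a·1 + b·0 (s = 1, t = 0) and r₁ = 45 = a·0 + b·1 (s = 0, t = 1); each new remainder r_{k+1} = r_{k-1} − q_k·r_k inherits s_{k+1} = s_{k-1} − q_k·s_k, t_{k+1} = t_{k-1} − q_k·t_k, so r_k = a·s_k + b·t_k at every step:
  q = 18: r = 11, s = 1 − 18·0 = 1, t = 0 − 18·1 = -18  (check: 821·1 + 45·(-18) = 11)
  q = 4: r = 1, s = 0 − 4·1 = -4, t = 1 − 4·(-18) = 73  (check: 821·(-4) + 45·73 = 1)
The row with r = 1 (the gcd) gives the Bezout coefficients s = -4, t = 73.
Result: 821 · (-4) + 45 · (73) = 1.

gcd(821, 45) = 1; s = -4, t = 73 (check: 821·(-4) + 45·73 = 1).


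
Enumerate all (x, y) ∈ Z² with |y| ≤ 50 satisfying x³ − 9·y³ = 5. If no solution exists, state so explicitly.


The equation is x³ - 9y³ = 5. For fixed y, x³ = 9·y³ + 5, so a solution requires the RHS to be a perfect cube.
Strategy: iterate y from -50 to 50, compute RHS = 9·y³ + 5, and check whether it is a (positive or negative) perfect cube.
Check small values of y:
  y = 0: RHS = 5 is not a perfect cube.
  y = 1: RHS = 14 is not a perfect cube.
  y = -1: RHS = -4 is not a perfect cube.
  y = 2: RHS = 77 is not a perfect cube.
  y = -2: RHS = -67 is not a perfect cube.
  y = 3: RHS = 248 is not a perfect cube.
  y = -3: RHS = -238 is not a perfect cube.
Continuing the search up to |y| = 50 finds no solutions either.
No (x, y) in the scanned range satisfies the equation.

No integer solutions with |y| ≤ 50.


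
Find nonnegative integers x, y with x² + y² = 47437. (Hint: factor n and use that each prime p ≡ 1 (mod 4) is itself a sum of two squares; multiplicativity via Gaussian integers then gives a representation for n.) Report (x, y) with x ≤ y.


Step 1: Factor n = 47437 = 13 · 41 · 89.
Step 2: Check the mod-4 condition on each prime factor: 13 ≡ 1 (mod 4), exponent 1; 41 ≡ 1 (mod 4), exponent 1; 89 ≡ 1 (mod 4), exponent 1.
All primes ≡ 3 (mod 4) appear to even exponent (or don't appear), so by the two-squares theorem n IS expressible as a sum of two squares.
Step 3: Build a representation. Here n = 13 · 41 · 89 is a product of primes ≡ 1 (mod 4). Each prime p ≡ 1 (mod 4) is itself a sum of two squares; find a² by testing p − a² for a perfect square:
  13: 13 − 1² = 12, 13 − 2² = 9 = 3² ⇒ 13 = 2² + 3².
  41: 41 − 1² = 40, 41 − 2² = 37, 41 − 3² = 32, 41 − 4² = 25 = 5² ⇒ 41 = 4² + 5².
  89: 89 − 1² = 88, 89 − 2² = 85, 89 − 3² = 80, 89 − 4² = 73, 89 − 5² = 64 = 8² ⇒ 89 = 5² + 8².
  Combine using the Brahmagupta–Fibonacci identity (a² + b²)(c² + d²) = (ac − bd)² + (ad + bc)² = (ac + bd)² + (ad − bc)²:
  13 · 41 = 533: from (2² + 3²)(4² + 5²), take (2·4 − 3·5, 2·5 + 3·4) = (8 − 15, 10 + 12) = (-7, 22); dropping signs (only squares matter) gives (7, 22); check 7² + 22² = 49 + 484 = 533 ✓.
  533 · 89 = 47437: from (7² + 22²)(5² + 8²), take (7·5 − 22·8, 7·8 + 22·5) = (35 − 176, 56 + 110) = (-141, 166); dropping signs (only squares matter) gives (141, 166); check 141² + 166² = 19881 + 27556 = 47437 ✓.
Step 4: Order so x ≤ y and verify: 141² + 166² = 19881 + 27556 = 47437 = n. ✓

n = 47437 = 141² + 166² (one valid representation with x ≤ y).


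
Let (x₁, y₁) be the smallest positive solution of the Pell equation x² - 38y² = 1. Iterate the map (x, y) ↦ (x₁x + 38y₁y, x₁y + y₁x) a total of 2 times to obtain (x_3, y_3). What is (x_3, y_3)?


Step 1: Find the fundamental solution (x₁, y₁) of x² - 38y² = 1.
  Expand √38 as a continued fraction. a₀ = ⌊√38⌋ = 6; iterate m_{k+1} = d_k·a_k − m_k, d_{k+1} = (38 − m_{k+1}²)/d_k, a_{k+1} = ⌊(a₀ + m_{k+1})/d_{k+1}⌋ (starting m₀ = 0, d₀ = 1), with convergents p_k = a_k·p_{k-1} + p_{k-2}, q_k = a_k·q_{k-1} + q_{k-2} (p₋₁ = 1, q₋₁ = 0):
  k = 0: a₀ = 6; p₀/q₀ = 6/1; p₀² − 38·q₀² = 36 − 38 = -2.
  k = 1: m = 6, d = 2, a = ⌊(6 + 6)/2⌋ = 6; p/q = (6·6 + 1)/(6·1 + 0) = 37/6; p² − 38·q² = 1369 − 1368 = 1.
  The first convergent with p² − 38·q² = 1 gives the fundamental solution (x₁, y₁) = (37, 6).
Step 2: Apply the recurrence (x_{n+1}, y_{n+1}) = (x₁x_n + 38y₁y_n, x₁y_n + y₁x_n) repeatedly.
  From (x_1, y_1) = (37, 6): x_2 = 37·37 + 38·6·6 = 2737; y_2 = 37·6 + 6·37 = 444.
  From (x_2, y_2) = (2737, 444): x_3 = 37·2737 + 38·6·444 = 202501; y_3 = 37·444 + 6·2737 = 32850.
Step 3: Verify x_3² - 38·y_3² = 41006655001 - 41006655000 = 1 (should be 1). ✓

(x_1, y_1) = (37, 6); (x_3, y_3) = (202501, 32850).


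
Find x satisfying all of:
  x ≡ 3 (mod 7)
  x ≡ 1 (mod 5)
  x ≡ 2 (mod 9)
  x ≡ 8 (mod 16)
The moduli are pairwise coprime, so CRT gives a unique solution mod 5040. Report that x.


Product of moduli M = 7 · 5 · 9 · 16 = 5040.
Merge one congruence at a time:
  Start: x ≡ 3 (mod 7).
  Combine with x ≡ 1 (mod 5); new modulus lcm = 35.
    Write x = 3 + 7·t and substitute into x ≡ 1 (mod 5): 7·t ≡ 1 − 3 = -2 (mod 5).
    Reduce coefficients mod 5: 2·t ≡ 3 (mod 5).
    The inverse of 2 mod 5 is 3 (since 2·3 = 6 = 1·5 + 1), so t ≡ 3·3 = 9 ≡ 4 (mod 5).
    Then x = 3 + 7·4 = 31, valid modulo lcm(7, 5) = 35: x ≡ 31 (mod 35).
  Combine with x ≡ 2 (mod 9); new modulus lcm = 315.
    Write x = 31 + 35·t and substitute into x ≡ 2 (mod 9): 35·t ≡ 2 − 31 = -29 (mod 9).
    Reduce coefficients mod 9: 8·t ≡ 7 (mod 9).
    The inverse of 8 mod 9 is 8 (since 8·8 = 64 = 7·9 + 1), so t ≡ 8·7 = 56 ≡ 2 (mod 9).
    Then x = 31 + 35·2 = 101, valid modulo lcm(35, 9) = 315: x ≡ 101 (mod 315).
  Combine with x ≡ 8 (mod 16); new modulus lcm = 5040.
    Write x = 101 + 315·t and substitute into x ≡ 8 (mod 16): 315·t ≡ 8 − 101 = -93 (mod 16).
    Reduce coefficients mod 16: 11·t ≡ 3 (mod 16).
    The inverse of 11 mod 16 is 3 (since 11·3 = 33 = 2·16 + 1), so t ≡ 3·3 = 9 ≡ 9 (mod 16).
    Then x = 101 + 315·9 = 2936, valid modulo lcm(315, 16) = 5040: x ≡ 2936 (mod 5040).
Verify against each original: 2936 mod 7 = 3, 2936 mod 5 = 1, 2936 mod 9 = 2, 2936 mod 16 = 8.

x ≡ 2936 (mod 5040).


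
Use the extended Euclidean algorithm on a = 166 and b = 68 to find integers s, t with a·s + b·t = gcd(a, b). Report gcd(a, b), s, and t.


Euclidean algorithm on (166, 68) — divide until remainder is 0:
  166 = 2 · 68 + 30
  68 = 2 · 30 + 8
  30 = 3 · 8 + 6
  8 = 1 · 6 + 2
  6 = 3 · 2 + 0
gcd(166, 68) = 2.
Track Bezout coefficients alongside the remainders: start with r₀ = 166 = a·1 + b·0 (s = 1, t = 0) and r₁ = 68 = a·0 + b·1 (s = 0, t = 1); each new remainder r_{k+1} = r_{k-1} − q_k·r_k inherits s_{k+1} = s_{k-1} − q_k·s_k, t_{k+1} = t_{k-1} − q_k·t_k, so r_k = a·s_k + b·t_k at every step:
  q = 2: r = 30, s = 1 − 2·0 = 1, t = 0 − 2·1 = -2  (check: 166·1 + 68·(-2) = 30)
  q = 2: r = 8, s = 0 − 2·1 = -2, t = 1 − 2·(-2) = 5  (check: 166·(-2) + 68·5 = 8)
  q = 3: r = 6, s = 1 − 3·(-2) = 7, t = -2 − 3·5 = -17  (check: 166·7 + 68·(-17) = 6)
  q = 1: r = 2, s = -2 − 1·7 = -9, t = 5 − 1·(-17) = 22  (check: 166·(-9) + 68·22 = 2)
The row with r = 2 (the gcd) gives the Bezout coefficients s = -9, t = 22.
Result: 166 · (-9) + 68 · (22) = 2.

gcd(166, 68) = 2; s = -9, t = 22 (check: 166·(-9) + 68·22 = 2).


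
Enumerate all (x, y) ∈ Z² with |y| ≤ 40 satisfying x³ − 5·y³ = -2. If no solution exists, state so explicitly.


The equation is x³ - 5y³ = -2. For fixed y, x³ = 5·y³ − 2, so a solution requires the RHS to be a perfect cube.
Strategy: iterate y from -40 to 40, compute RHS = 5·y³ − 2, and check whether it is a (positive or negative) perfect cube.
Check small values of y:
  y = 0: RHS = -2 is not a perfect cube.
  y = 1: RHS = 3 is not a perfect cube.
  y = -1: RHS = -7 is not a perfect cube.
  y = 2: RHS = 38 is not a perfect cube.
  y = -2: RHS = -42 is not a perfect cube.
  y = 3: RHS = 133 is not a perfect cube.
  y = -3: RHS = -137 is not a perfect cube.
Continuing the search up to |y| = 40 finds no solutions either.
No (x, y) in the scanned range satisfies the equation.

No integer solutions with |y| ≤ 40.


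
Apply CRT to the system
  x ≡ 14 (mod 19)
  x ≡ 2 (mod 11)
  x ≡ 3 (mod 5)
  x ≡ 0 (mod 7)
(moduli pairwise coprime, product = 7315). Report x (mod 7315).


Product of moduli M = 19 · 11 · 5 · 7 = 7315.
Merge one congruence at a time:
  Start: x ≡ 14 (mod 19).
  Combine with x ≡ 2 (mod 11); new modulus lcm = 209.
    Write x = 14 + 19·t and substitute into x ≡ 2 (mod 11): 19·t ≡ 2 − 14 = -12 (mod 11).
    Reduce coefficients mod 11: 8·t ≡ 10 (mod 11).
    The inverse of 8 mod 11 is 7 (since 8·7 = 56 = 5·11 + 1), so t ≡ 7·10 = 70 ≡ 4 (mod 11).
    Then x = 14 + 19·4 = 90, valid modulo lcm(19, 11) = 209: x ≡ 90 (mod 209).
  Combine with x ≡ 3 (mod 5); new modulus lcm = 1045.
    Write x = 90 + 209·t and substitute into x ≡ 3 (mod 5): 209·t ≡ 3 − 90 = -87 (mod 5).
    Reduce coefficients mod 5: 4·t ≡ 3 (mod 5).
    The inverse of 4 mod 5 is 4 (since 4·4 = 16 = 3·5 + 1), so t ≡ 4·3 = 12 ≡ 2 (mod 5).
    Then x = 90 + 209·2 = 508, valid modulo lcm(209, 5) = 1045: x ≡ 508 (mod 1045).
  Combine with x ≡ 0 (mod 7); new modulus lcm = 7315.
    Write x = 508 + 1045·t and substitute into x ≡ 0 (mod 7): 1045·t ≡ 0 − 508 = -508 (mod 7).
    Reduce coefficients mod 7: 2·t ≡ 3 (mod 7).
    The inverse of 2 mod 7 is 4 (since 2·4 = 8 = 1·7 + 1), so t ≡ 4·3 = 12 ≡ 5 (mod 7).
    Then x = 508 + 1045·5 = 5733, valid modulo lcm(1045, 7) = 7315: x ≡ 5733 (mod 7315).
Verify against each original: 5733 mod 19 = 14, 5733 mod 11 = 2, 5733 mod 5 = 3, 5733 mod 7 = 0.

x ≡ 5733 (mod 7315).


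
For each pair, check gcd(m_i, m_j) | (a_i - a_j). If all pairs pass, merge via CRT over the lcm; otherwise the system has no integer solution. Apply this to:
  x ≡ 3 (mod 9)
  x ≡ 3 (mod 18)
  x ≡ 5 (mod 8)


Moduli 9, 18, 8 are not pairwise coprime, so CRT works modulo lcm(m_i) when all pairwise compatibility conditions hold.
Pairwise compatibility: gcd(m_i, m_j) must divide a_i - a_j for every pair.
Merge one congruence at a time:
  Start: x ≡ 3 (mod 9).
  Combine with x ≡ 3 (mod 18): gcd(9, 18) = 9; 3 - 3 = 0, which IS divisible by 9, so compatible.
    Write x = 3 + 9·t and substitute into x ≡ 3 (mod 18): 9·t ≡ 3 − 3 = 0 (mod 18).
    Divide the congruence (and modulus) by g = 9: 1·t ≡ 0 (mod 2).
    So t ≡ 0 (mod 2).
    Then x = 3 + 9·0 = 3, valid modulo lcm(9, 18) = 18: x ≡ 3 (mod 18).
  Combine with x ≡ 5 (mod 8): gcd(18, 8) = 2; 5 - 3 = 2, which IS divisible by 2, so compatible.
    Write x = 3 + 18·t and substitute into x ≡ 5 (mod 8): 18·t ≡ 5 − 3 = 2 (mod 8).
    Divide the congruence (and modulus) by g = 2: 9·t ≡ 1 (mod 4).
    Reduce coefficients mod 4: 1·t ≡ 1 (mod 4).
    So t ≡ 1 (mod 4).
    Then x = 3 + 18·1 = 21, valid modulo lcm(18, 8) = 72: x ≡ 21 (mod 72).
Verify: 21 mod 9 = 3, 21 mod 18 = 3, 21 mod 8 = 5.

x ≡ 21 (mod 72).


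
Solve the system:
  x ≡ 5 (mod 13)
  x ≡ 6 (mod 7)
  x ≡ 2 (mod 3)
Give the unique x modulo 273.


Moduli 13, 7, 3 are pairwise coprime; by CRT there is a unique solution modulo M = 13 · 7 · 3 = 273.
Solve pairwise, accumulating the modulus:
  Start with x ≡ 5 (mod 13).
  Combine with x ≡ 6 (mod 7): since gcd(13, 7) = 1, we get a unique residue mod 91.
    Write x = 5 + 13·t and substitute into x ≡ 6 (mod 7): 13·t ≡ 6 − 5 = 1 (mod 7).
    Reduce coefficients mod 7: 6·t ≡ 1 (mod 7).
    The inverse of 6 mod 7 is 6 (since 6·6 = 36 = 5·7 + 1), so t ≡ 6·1 = 6 ≡ 6 (mod 7).
    Then x = 5 + 13·6 = 83, valid modulo lcm(13, 7) = 91: x ≡ 83 (mod 91).
  Combine with x ≡ 2 (mod 3): since gcd(91, 3) = 1, we get a unique residue mod 273.
    Write x = 83 + 91·t and substitute into x ≡ 2 (mod 3): 91·t ≡ 2 − 83 = -81 (mod 3).
    Reduce coefficients mod 3: 1·t ≡ 0 (mod 3).
    So t ≡ 0 (mod 3).
    Then x = 83 + 91·0 = 83, valid modulo lcm(91, 3) = 273: x ≡ 83 (mod 273).
Verify: 83 mod 13 = 5 ✓, 83 mod 7 = 6 ✓, 83 mod 3 = 2 ✓.

x ≡ 83 (mod 273).


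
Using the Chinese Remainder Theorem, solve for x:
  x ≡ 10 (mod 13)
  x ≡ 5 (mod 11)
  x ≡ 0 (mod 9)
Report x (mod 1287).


Moduli 13, 11, 9 are pairwise coprime; by CRT there is a unique solution modulo M = 13 · 11 · 9 = 1287.
Solve pairwise, accumulating the modulus:
  Start with x ≡ 10 (mod 13).
  Combine with x ≡ 5 (mod 11): since gcd(13, 11) = 1, we get a unique residue mod 143.
    Write x = 10 + 13·t and substitute into x ≡ 5 (mod 11): 13·t ≡ 5 − 10 = -5 (mod 11).
    Reduce coefficients mod 11: 2·t ≡ 6 (mod 11).
    The inverse of 2 mod 11 is 6 (since 2·6 = 12 = 1·11 + 1), so t ≡ 6·6 = 36 ≡ 3 (mod 11).
    Then x = 10 + 13·3 = 49, valid modulo lcm(13, 11) = 143: x ≡ 49 (mod 143).
  Combine with x ≡ 0 (mod 9): since gcd(143, 9) = 1, we get a unique residue mod 1287.
    Write x = 49 + 143·t and substitute into x ≡ 0 (mod 9): 143·t ≡ 0 − 49 = -49 (mod 9).
    Reduce coefficients mod 9: 8·t ≡ 5 (mod 9).
    The inverse of 8 mod 9 is 8 (since 8·8 = 64 = 7·9 + 1), so t ≡ 8·5 = 40 ≡ 4 (mod 9).
    Then x = 49 + 143·4 = 621, valid modulo lcm(143, 9) = 1287: x ≡ 621 (mod 1287).
Verify: 621 mod 13 = 10 ✓, 621 mod 11 = 5 ✓, 621 mod 9 = 0 ✓.

x ≡ 621 (mod 1287).


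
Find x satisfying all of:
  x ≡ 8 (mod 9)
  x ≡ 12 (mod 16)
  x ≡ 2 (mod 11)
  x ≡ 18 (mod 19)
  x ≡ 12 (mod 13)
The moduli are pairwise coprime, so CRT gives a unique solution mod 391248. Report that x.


Product of moduli M = 9 · 16 · 11 · 19 · 13 = 391248.
Merge one congruence at a time:
  Start: x ≡ 8 (mod 9).
  Combine with x ≡ 12 (mod 16); new modulus lcm = 144.
    Write x = 8 + 9·t and substitute into x ≡ 12 (mod 16): 9·t ≡ 12 − 8 = 4 (mod 16).
    The inverse of 9 mod 16 is 9 (since 9·9 = 81 = 5·16 + 1), so t ≡ 9·4 = 36 ≡ 4 (mod 16).
    Then x = 8 + 9·4 = 44, valid modulo lcm(9, 16) = 144: x ≡ 44 (mod 144).
  Combine with x ≡ 2 (mod 11); new modulus lcm = 1584.
    Write x = 44 + 144·t and substitute into x ≡ 2 (mod 11): 144·t ≡ 2 − 44 = -42 (mod 11).
    Reduce coefficients mod 11: 1·t ≡ 2 (mod 11).
    So t ≡ 2 (mod 11).
    Then x = 44 + 144·2 = 332, valid modulo lcm(144, 11) = 1584: x ≡ 332 (mod 1584).
  Combine with x ≡ 18 (mod 19); new modulus lcm = 30096.
    Write x = 332 + 1584·t and substitute into x ≡ 18 (mod 19): 1584·t ≡ 18 − 332 = -314 (mod 19).
    Reduce coefficients mod 19: 7·t ≡ 9 (mod 19).
    The inverse of 7 mod 19 is 11 (since 7·11 = 77 = 4·19 + 1), so t ≡ 11·9 = 99 ≡ 4 (mod 19).
    Then x = 332 + 1584·4 = 6668, valid modulo lcm(1584, 19) = 30096: x ≡ 6668 (mod 30096).
  Combine with x ≡ 12 (mod 13); new modulus lcm = 391248.
    Write x = 6668 + 30096·t and substitute into x ≡ 12 (mod 13): 30096·t ≡ 12 − 6668 = -6656 (mod 13).
    Reduce coefficients mod 13: 1·t ≡ 0 (mod 13).
    So t ≡ 0 (mod 13).
    Then x = 6668 + 30096·0 = 6668, valid modulo lcm(30096, 13) = 391248: x ≡ 6668 (mod 391248).
Verify against each original: 6668 mod 9 = 8, 6668 mod 16 = 12, 6668 mod 11 = 2, 6668 mod 19 = 18, 6668 mod 13 = 12.

x ≡ 6668 (mod 391248).


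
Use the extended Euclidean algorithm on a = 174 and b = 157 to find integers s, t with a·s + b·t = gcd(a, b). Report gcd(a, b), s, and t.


Euclidean algorithm on (174, 157) — divide until remainder is 0:
  174 = 1 · 157 + 17
  157 = 9 · 17 + 4
  17 = 4 · 4 + 1
  4 = 4 · 1 + 0
gcd(174, 157) = 1.
Track Bezout coefficients alongside the remainders: start with r₀ = 174 = a·1 + b·0 (s = 1, t = 0) and r₁ = 157 = a·0 + b·1 (s = 0, t = 1); each new remainder r_{k+1} = r_{k-1} − q_k·r_k inherits s_{k+1} = s_{k-1} − q_k·s_k, t_{k+1} = t_{k-1} − q_k·t_k, so r_k = a·s_k + b·t_k at every step:
  q = 1: r = 17, s = 1 − 1·0 = 1, t = 0 − 1·1 = -1  (check: 174·1 + 157·(-1) = 17)
  q = 9: r = 4, s = 0 − 9·1 = -9, t = 1 − 9·(-1) = 10  (check: 174·(-9) + 157·10 = 4)
  q = 4: r = 1, s = 1 − 4·(-9) = 37, t = -1 − 4·10 = -41  (check: 174·37 + 157·(-41) = 1)
The row with r = 1 (the gcd) gives the Bezout coefficients s = 37, t = -41.
Result: 174 · (37) + 157 · (-41) = 1.

gcd(174, 157) = 1; s = 37, t = -41 (check: 174·37 + 157·(-41) = 1).


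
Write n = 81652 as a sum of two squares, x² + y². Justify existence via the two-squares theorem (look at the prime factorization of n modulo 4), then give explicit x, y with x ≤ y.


Step 1: Factor n = 81652 = 2^2 · 137 · 149.
Step 2: Check the mod-4 condition on each prime factor: 2 = 2 (special); 137 ≡ 1 (mod 4), exponent 1; 149 ≡ 1 (mod 4), exponent 1.
All primes ≡ 3 (mod 4) appear to even exponent (or don't appear), so by the two-squares theorem n IS expressible as a sum of two squares.
Step 3: Build a representation. Group n = k² · m with k = 2 and m = 137 · 149 = 20413 (a product of primes ≡ 1 (mod 4)); a representation of m scales to one of n via (k·x)² + (k·y)² = k²(x² + y²). Each prime p ≡ 1 (mod 4) is itself a sum of two squares; find a² by testing p − a² for a perfect square:
  137: 137 − 1² = 136, 137 − 2² = 133, 137 − 3² = 128, 137 − 4² = 121 = 11² ⇒ 137 = 4² + 11².
  149: 149 − 1² = 148, 149 − 2² = 145, 149 − 3² = 140, 149 − 4² = 133, 149 − 5² = 124, 149 − 6² = 113, 149 − 7² = 100 = 10² ⇒ 149 = 7² + 10².
  Combine using the Brahmagupta–Fibonacci identity (a² + b²)(c² + d²) = (ac − bd)² + (ad + bc)² = (ac + bd)² + (ad − bc)²:
  137 · 149 = 20413: from (4² + 11²)(7² + 10²), take (4·7 − 11·10, 4·10 + 11·7) = (28 − 110, 40 + 77) = (-82, 117); dropping signs (only squares matter) gives (82, 117); check 82² + 117² = 6724 + 13689 = 20413 ✓.
  Scale by k = 2: (2·82, 2·117) = (164, 234).
Step 4: Order so x ≤ y and verify: 164² + 234² = 26896 + 54756 = 81652 = n. ✓

n = 81652 = 164² + 234² (one valid representation with x ≤ y).


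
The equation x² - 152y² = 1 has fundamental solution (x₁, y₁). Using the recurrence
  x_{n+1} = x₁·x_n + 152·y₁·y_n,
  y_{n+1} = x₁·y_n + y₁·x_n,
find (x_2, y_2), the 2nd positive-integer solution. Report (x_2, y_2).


Step 1: Find the fundamental solution (x₁, y₁) of x² - 152y² = 1.
  Expand √152 as a continued fraction. a₀ = ⌊√152⌋ = 12; iterate m_{k+1} = d_k·a_k − m_k, d_{k+1} = (152 − m_{k+1}²)/d_k, a_{k+1} = ⌊(a₀ + m_{k+1})/d_{k+1}⌋ (starting m₀ = 0, d₀ = 1), with convergents p_k = a_k·p_{k-1} + p_{k-2}, q_k = a_k·q_{k-1} + q_{k-2} (p₋₁ = 1, q₋₁ = 0):
  k = 0: a₀ = 12; p₀/q₀ = 12/1; p₀² − 152·q₀² = 144 − 152 = -8.
  k = 1: m = 12, d = 8, a = ⌊(12 + 12)/8⌋ = 3; p/q = (3·12 + 1)/(3·1 + 0) = 37/3; p² − 152·q² = 1369 − 1368 = 1.
  The first convergent with p² − 152·q² = 1 gives the fundamental solution (x₁, y₁) = (37, 3).
Step 2: Apply the recurrence (x_{n+1}, y_{n+1}) = (x₁x_n + 152y₁y_n, x₁y_n + y₁x_n) repeatedly.
  From (x_1, y_1) = (37, 3): x_2 = 37·37 + 152·3·3 = 2737; y_2 = 37·3 + 3·37 = 222.
Step 3: Verify x_2² - 152·y_2² = 7491169 - 7491168 = 1 (should be 1). ✓

(x_1, y_1) = (37, 3); (x_2, y_2) = (2737, 222).


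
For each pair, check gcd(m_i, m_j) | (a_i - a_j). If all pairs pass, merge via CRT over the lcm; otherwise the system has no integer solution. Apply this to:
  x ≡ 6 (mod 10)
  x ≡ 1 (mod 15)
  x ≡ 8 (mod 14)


Moduli 10, 15, 14 are not pairwise coprime, so CRT works modulo lcm(m_i) when all pairwise compatibility conditions hold.
Pairwise compatibility: gcd(m_i, m_j) must divide a_i - a_j for every pair.
Merge one congruence at a time:
  Start: x ≡ 6 (mod 10).
  Combine with x ≡ 1 (mod 15): gcd(10, 15) = 5; 1 - 6 = -5, which IS divisible by 5, so compatible.
    Write x = 6 + 10·t and substitute into x ≡ 1 (mod 15): 10·t ≡ 1 − 6 = -5 (mod 15).
    Divide the congruence (and modulus) by g = 5: 2·t ≡ -1 (mod 3).
    Reduce coefficients mod 3: 2·t ≡ 2 (mod 3).
    The inverse of 2 mod 3 is 2 (since 2·2 = 4 = 1·3 + 1), so t ≡ 2·2 = 4 ≡ 1 (mod 3).
    Then x = 6 + 10·1 = 16, valid modulo lcm(10, 15) = 30: x ≡ 16 (mod 30).
  Combine with x ≡ 8 (mod 14): gcd(30, 14) = 2; 8 - 16 = -8, which IS divisible by 2, so compatible.
    Write x = 16 + 30·t and substitute into x ≡ 8 (mod 14): 30·t ≡ 8 − 16 = -8 (mod 14).
    Divide the congruence (and modulus) by g = 2: 15·t ≡ -4 (mod 7).
    Reduce coefficients mod 7: 1·t ≡ 3 (mod 7).
    So t ≡ 3 (mod 7).
    Then x = 16 + 30·3 = 106, valid modulo lcm(30, 14) = 210: x ≡ 106 (mod 210).
Verify: 106 mod 10 = 6, 106 mod 15 = 1, 106 mod 14 = 8.

x ≡ 106 (mod 210).


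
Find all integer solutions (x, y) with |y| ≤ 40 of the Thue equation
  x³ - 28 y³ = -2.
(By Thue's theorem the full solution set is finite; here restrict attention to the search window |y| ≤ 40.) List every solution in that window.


The equation is x³ - 28y³ = -2. For fixed y, x³ = 28·y³ − 2, so a solution requires the RHS to be a perfect cube.
Strategy: iterate y from -40 to 40, compute RHS = 28·y³ − 2, and check whether it is a (positive or negative) perfect cube.
Check small values of y:
  y = 0: RHS = -2 is not a perfect cube.
  y = 1: RHS = 26 is not a perfect cube.
  y = -1: RHS = -30 is not a perfect cube.
  y = 2: RHS = 222 is not a perfect cube.
  y = -2: RHS = -226 is not a perfect cube.
  y = 3: RHS = 754 is not a perfect cube.
  y = -3: RHS = -758 is not a perfect cube.
Continuing the search up to |y| = 40 finds no solutions either.
No (x, y) in the scanned range satisfies the equation.

No integer solutions with |y| ≤ 40.


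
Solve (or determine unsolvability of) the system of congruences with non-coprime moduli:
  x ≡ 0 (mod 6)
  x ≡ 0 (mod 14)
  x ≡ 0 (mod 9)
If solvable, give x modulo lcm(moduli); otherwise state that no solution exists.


Moduli 6, 14, 9 are not pairwise coprime, so CRT works modulo lcm(m_i) when all pairwise compatibility conditions hold.
Pairwise compatibility: gcd(m_i, m_j) must divide a_i - a_j for every pair.
Merge one congruence at a time:
  Start: x ≡ 0 (mod 6).
  Combine with x ≡ 0 (mod 14): gcd(6, 14) = 2; 0 - 0 = 0, which IS divisible by 2, so compatible.
    Write x = 0 + 6·t and substitute into x ≡ 0 (mod 14): 6·t ≡ 0 − 0 = 0 (mod 14).
    Divide the congruence (and modulus) by g = 2: 3·t ≡ 0 (mod 7).
    The inverse of 3 mod 7 is 5 (since 3·5 = 15 = 2·7 + 1), so t ≡ 5·0 = 0 ≡ 0 (mod 7).
    Then x = 0 + 6·0 = 0, valid modulo lcm(6, 14) = 42: x ≡ 0 (mod 42).
  Combine with x ≡ 0 (mod 9): gcd(42, 9) = 3; 0 - 0 = 0, which IS divisible by 3, so compatible.
    Write x = 0 + 42·t and substitute into x ≡ 0 (mod 9): 42·t ≡ 0 − 0 = 0 (mod 9).
    Divide the congruence (and modulus) by g = 3: 14·t ≡ 0 (mod 3).
    Reduce coefficients mod 3: 2·t ≡ 0 (mod 3).
    The inverse of 2 mod 3 is 2 (since 2·2 = 4 = 1·3 + 1), so t ≡ 2·0 = 0 ≡ 0 (mod 3).
    Then x = 0 + 42·0 = 0, valid modulo lcm(42, 9) = 126: x ≡ 0 (mod 126).
Verify: 0 mod 6 = 0, 0 mod 14 = 0, 0 mod 9 = 0.

x ≡ 0 (mod 126).


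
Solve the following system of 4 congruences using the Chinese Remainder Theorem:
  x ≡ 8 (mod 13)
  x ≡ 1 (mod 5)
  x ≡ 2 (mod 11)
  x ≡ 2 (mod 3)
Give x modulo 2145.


Product of moduli M = 13 · 5 · 11 · 3 = 2145.
Merge one congruence at a time:
  Start: x ≡ 8 (mod 13).
  Combine with x ≡ 1 (mod 5); new modulus lcm = 65.
    Write x = 8 + 13·t and substitute into x ≡ 1 (mod 5): 13·t ≡ 1 − 8 = -7 (mod 5).
    Reduce coefficients mod 5: 3·t ≡ 3 (mod 5).
    The inverse of 3 mod 5 is 2 (since 3·2 = 6 = 1·5 + 1), so t ≡ 2·3 = 6 ≡ 1 (mod 5).
    Then x = 8 + 13·1 = 21, valid modulo lcm(13, 5) = 65: x ≡ 21 (mod 65).
  Combine with x ≡ 2 (mod 11); new modulus lcm = 715.
    Write x = 21 + 65·t and substitute into x ≡ 2 (mod 11): 65·t ≡ 2 − 21 = -19 (mod 11).
    Reduce coefficients mod 11: 10·t ≡ 3 (mod 11).
    The inverse of 10 mod 11 is 10 (since 10·10 = 100 = 9·11 + 1), so t ≡ 10·3 = 30 ≡ 8 (mod 11).
    Then x = 21 + 65·8 = 541, valid modulo lcm(65, 11) = 715: x ≡ 541 (mod 715).
  Combine with x ≡ 2 (mod 3); new modulus lcm = 2145.
    Write x = 541 + 715·t and substitute into x ≡ 2 (mod 3): 715·t ≡ 2 − 541 = -539 (mod 3).
    Reduce coefficients mod 3: 1·t ≡ 1 (mod 3).
    So t ≡ 1 (mod 3).
    Then x = 541 + 715·1 = 1256, valid modulo lcm(715, 3) = 2145: x ≡ 1256 (mod 2145).
Verify against each original: 1256 mod 13 = 8, 1256 mod 5 = 1, 1256 mod 11 = 2, 1256 mod 3 = 2.

x ≡ 1256 (mod 2145).


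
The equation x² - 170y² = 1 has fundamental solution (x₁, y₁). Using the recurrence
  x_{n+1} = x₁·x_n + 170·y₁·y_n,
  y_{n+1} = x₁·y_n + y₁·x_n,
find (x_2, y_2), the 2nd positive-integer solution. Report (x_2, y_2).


Step 1: Find the fundamental solution (x₁, y₁) of x² - 170y² = 1.
  Expand √170 as a continued fraction. a₀ = ⌊√170⌋ = 13; iterate m_{k+1} = d_k·a_k − m_k, d_{k+1} = (170 − m_{k+1}²)/d_k, a_{k+1} = ⌊(a₀ + m_{k+1})/d_{k+1}⌋ (starting m₀ = 0, d₀ = 1), with convergents p_k = a_k·p_{k-1} + p_{k-2}, q_k = a_k·q_{k-1} + q_{k-2} (p₋₁ = 1, q₋₁ = 0):
  k = 0: a₀ = 13; p₀/q₀ = 13/1; p₀² − 170·q₀² = 169 − 170 = -1.
  k = 1: m = 13, d = 1, a = ⌊(13 + 13)/1⌋ = 26; p/q = (26·13 + 1)/(26·1 + 0) = 339/26; p² − 170·q² = 114921 − 114920 = 1.
  The first convergent with p² − 170·q² = 1 gives the fundamental solution (x₁, y₁) = (339, 26).
Step 2: Apply the recurrence (x_{n+1}, y_{n+1}) = (x₁x_n + 170y₁y_n, x₁y_n + y₁x_n) repeatedly.
  From (x_1, y_1) = (339, 26): x_2 = 339·339 + 170·26·26 = 229841; y_2 = 339·26 + 26·339 = 17628.
Step 3: Verify x_2² - 170·y_2² = 52826885281 - 52826885280 = 1 (should be 1). ✓

(x_1, y_1) = (339, 26); (x_2, y_2) = (229841, 17628).


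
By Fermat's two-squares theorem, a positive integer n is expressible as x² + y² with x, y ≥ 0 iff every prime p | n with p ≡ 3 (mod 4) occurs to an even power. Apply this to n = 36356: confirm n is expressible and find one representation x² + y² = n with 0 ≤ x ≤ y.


Step 1: Factor n = 36356 = 2^2 · 61 · 149.
Step 2: Check the mod-4 condition on each prime factor: 2 = 2 (special); 61 ≡ 1 (mod 4), exponent 1; 149 ≡ 1 (mod 4), exponent 1.
All primes ≡ 3 (mod 4) appear to even exponent (or don't appear), so by the two-squares theorem n IS expressible as a sum of two squares.
Step 3: Build a representation. Group n = k² · m with k = 2 and m = 61 · 149 = 9089 (a product of primes ≡ 1 (mod 4)); a representation of m scales to one of n via (k·x)² + (k·y)² = k²(x² + y²). Each prime p ≡ 1 (mod 4) is itself a sum of two squares; find a² by testing p − a² for a perfect square:
  61: 61 − 1² = 60, 61 − 2² = 57, 61 − 3² = 52, 61 − 4² = 45, 61 − 5² = 36 = 6² ⇒ 61 = 5² + 6².
  149: 149 − 1² = 148, 149 − 2² = 145, 149 − 3² = 140, 149 − 4² = 133, 149 − 5² = 124, 149 − 6² = 113, 149 − 7² = 100 = 10² ⇒ 149 = 7² + 10².
  Combine using the Brahmagupta–Fibonacci identity (a² + b²)(c² + d²) = (ac − bd)² + (ad + bc)² = (ac + bd)² + (ad − bc)²:
  61 · 149 = 9089: from (5² + 6²)(7² + 10²), take (5·7 − 6·10, 5·10 + 6·7) = (35 − 60, 50 + 42) = (-25, 92); dropping signs (only squares matter) gives (25, 92); check 25² + 92² = 625 + 8464 = 9089 ✓.
  Scale by k = 2: (2·25, 2·92) = (50, 184).
Step 4: Order so x ≤ y and verify: 50² + 184² = 2500 + 33856 = 36356 = n. ✓

n = 36356 = 50² + 184² (one valid representation with x ≤ y).


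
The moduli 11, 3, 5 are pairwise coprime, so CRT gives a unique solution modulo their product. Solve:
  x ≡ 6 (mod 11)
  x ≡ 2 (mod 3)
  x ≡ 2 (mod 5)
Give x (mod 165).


Moduli 11, 3, 5 are pairwise coprime; by CRT there is a unique solution modulo M = 11 · 3 · 5 = 165.
Solve pairwise, accumulating the modulus:
  Start with x ≡ 6 (mod 11).
  Combine with x ≡ 2 (mod 3): since gcd(11, 3) = 1, we get a unique residue mod 33.
    Write x = 6 + 11·t and substitute into x ≡ 2 (mod 3): 11·t ≡ 2 − 6 = -4 (mod 3).
    Reduce coefficients mod 3: 2·t ≡ 2 (mod 3).
    The inverse of 2 mod 3 is 2 (since 2·2 = 4 = 1·3 + 1), so t ≡ 2·2 = 4 ≡ 1 (mod 3).
    Then x = 6 + 11·1 = 17, valid modulo lcm(11, 3) = 33: x ≡ 17 (mod 33).
  Combine with x ≡ 2 (mod 5): since gcd(33, 5) = 1, we get a unique residue mod 165.
    Write x = 17 + 33·t and substitute into x ≡ 2 (mod 5): 33·t ≡ 2 − 17 = -15 (mod 5).
    Reduce coefficients mod 5: 3·t ≡ 0 (mod 5).
    The inverse of 3 mod 5 is 2 (since 3·2 = 6 = 1·5 + 1), so t ≡ 2·0 = 0 ≡ 0 (mod 5).
    Then x = 17 + 33·0 = 17, valid modulo lcm(33, 5) = 165: x ≡ 17 (mod 165).
Verify: 17 mod 11 = 6 ✓, 17 mod 3 = 2 ✓, 17 mod 5 = 2 ✓.

x ≡ 17 (mod 165).


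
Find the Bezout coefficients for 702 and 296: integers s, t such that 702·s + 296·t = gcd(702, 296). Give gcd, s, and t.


Euclidean algorithm on (702, 296) — divide until remainder is 0:
  702 = 2 · 296 + 110
  296 = 2 · 110 + 76
  110 = 1 · 76 + 34
  76 = 2 · 34 + 8
  34 = 4 · 8 + 2
  8 = 4 · 2 + 0
gcd(702, 296) = 2.
Track Bezout coefficients alongside the remainders: start with r₀ = 702 = a·1 + b·0 (s = 1, t = 0) and r₁ = 296 = a·0 + b·1 (s = 0, t = 1); each new remainder r_{k+1} = r_{k-1} − q_k·r_k inherits s_{k+1} = s_{k-1} − q_k·s_k, t_{k+1} = t_{k-1} − q_k·t_k, so r_k = a·s_k + b·t_k at every step:
  q = 2: r = 110, s = 1 − 2·0 = 1, t = 0 − 2·1 = -2  (check: 702·1 + 296·(-2) = 110)
  q = 2: r = 76, s = 0 − 2·1 = -2, t = 1 − 2·(-2) = 5  (check: 702·(-2) + 296·5 = 76)
  q = 1: r = 34, s = 1 − 1·(-2) = 3, t = -2 − 1·5 = -7  (check: 702·3 + 296·(-7) = 34)
  q = 2: r = 8, s = -2 − 2·3 = -8, t = 5 − 2·(-7) = 19  (check: 702·(-8) + 296·19 = 8)
  q = 4: r = 2, s = 3 − 4·(-8) = 35, t = -7 − 4·19 = -83  (check: 702·35 + 296·(-83) = 2)
The row with r = 2 (the gcd) gives the Bezout coefficients s = 35, t = -83.
Result: 702 · (35) + 296 · (-83) = 2.

gcd(702, 296) = 2; s = 35, t = -83 (check: 702·35 + 296·(-83) = 2).


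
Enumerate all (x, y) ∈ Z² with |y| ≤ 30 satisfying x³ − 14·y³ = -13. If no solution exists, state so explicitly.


The equation is x³ - 14y³ = -13. For fixed y, x³ = 14·y³ − 13, so a solution requires the RHS to be a perfect cube.
Strategy: iterate y from -30 to 30, compute RHS = 14·y³ − 13, and check whether it is a (positive or negative) perfect cube.
Check small values of y:
  y = 0: RHS = -13 is not a perfect cube.
  y = 1: RHS = 1 = (1)³ ⇒ x = 1 works.
  y = -1: RHS = -27 = (-3)³ ⇒ x = -3 works.
  y = 2: RHS = 99 is not a perfect cube.
  y = -2: RHS = -125 = (-5)³ ⇒ x = -5 works.
  y = 3: RHS = 365 is not a perfect cube.
  y = -3: RHS = -391 is not a perfect cube.
Continuing the search up to |y| = 30 finds no further solutions beyond those listed.
Collected solutions: (1, 1), (-3, -1), (-5, -2).

Solutions (with |y| ≤ 30): (1, 1), (-3, -1), (-5, -2).


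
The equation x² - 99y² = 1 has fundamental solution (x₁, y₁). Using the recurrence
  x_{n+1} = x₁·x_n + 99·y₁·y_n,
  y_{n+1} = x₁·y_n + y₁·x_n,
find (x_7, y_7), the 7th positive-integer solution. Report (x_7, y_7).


Step 1: Find the fundamental solution (x₁, y₁) of x² - 99y² = 1.
  Expand √99 as a continued fraction. a₀ = ⌊√99⌋ = 9; iterate m_{k+1} = d_k·a_k − m_k, d_{k+1} = (99 − m_{k+1}²)/d_k, a_{k+1} = ⌊(a₀ + m_{k+1})/d_{k+1}⌋ (starting m₀ = 0, d₀ = 1), with convergents p_k = a_k·p_{k-1} + p_{k-2}, q_k = a_k·q_{k-1} + q_{k-2} (p₋₁ = 1, q₋₁ = 0):
  k = 0: a₀ = 9; p₀/q₀ = 9/1; p₀² − 99·q₀² = 81 − 99 = -18.
  k = 1: m = 9, d = 18, a = ⌊(9 + 9)/18⌋ = 1; p/q = (1·9 + 1)/(1·1 + 0) = 10/1; p² − 99·q² = 100 − 99 = 1.
  The first convergent with p² − 99·q² = 1 gives the fundamental solution (x₁, y₁) = (10, 1).
Step 2: Apply the recurrence (x_{n+1}, y_{n+1}) = (x₁x_n + 99y₁y_n, x₁y_n + y₁x_n) repeatedly.
  From (x_1, y_1) = (10, 1): x_2 = 10·10 + 99·1·1 = 199; y_2 = 10·1 + 1·10 = 20.
  From (x_2, y_2) = (199, 20): x_3 = 10·199 + 99·1·20 = 3970; y_3 = 10·20 + 1·199 = 399.
  From (x_3, y_3) = (3970, 399): x_4 = 10·3970 + 99·1·399 = 79201; y_4 = 10·399 + 1·3970 = 7960.
  From (x_4, y_4) = (79201, 7960): x_5 = 10·79201 + 99·1·7960 = 1580050; y_5 = 10·7960 + 1·79201 = 158801.
  From (x_5, y_5) = (1580050, 158801): x_6 = 10·1580050 + 99·1·158801 = 31521799; y_6 = 10·158801 + 1·1580050 = 3168060.
  From (x_6, y_6) = (31521799, 3168060): x_7 = 10·31521799 + 99·1·3168060 = 628855930; y_7 = 10·3168060 + 1·31521799 = 63202399.
Step 3: Verify x_7² - 99·y_7² = 395459780696164900 - 395459780696164899 = 1 (should be 1). ✓

(x_1, y_1) = (10, 1); (x_7, y_7) = (628855930, 63202399).


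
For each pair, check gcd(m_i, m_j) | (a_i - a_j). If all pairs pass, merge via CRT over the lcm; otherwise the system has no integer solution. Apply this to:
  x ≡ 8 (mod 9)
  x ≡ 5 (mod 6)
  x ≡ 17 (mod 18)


Moduli 9, 6, 18 are not pairwise coprime, so CRT works modulo lcm(m_i) when all pairwise compatibility conditions hold.
Pairwise compatibility: gcd(m_i, m_j) must divide a_i - a_j for every pair.
Merge one congruence at a time:
  Start: x ≡ 8 (mod 9).
  Combine with x ≡ 5 (mod 6): gcd(9, 6) = 3; 5 - 8 = -3, which IS divisible by 3, so compatible.
    Write x = 8 + 9·t and substitute into x ≡ 5 (mod 6): 9·t ≡ 5 − 8 = -3 (mod 6).
    Divide the congruence (and modulus) by g = 3: 3·t ≡ -1 (mod 2).
    Reduce coefficients mod 2: 1·t ≡ 1 (mod 2).
    So t ≡ 1 (mod 2).
    Then x = 8 + 9·1 = 17, valid modulo lcm(9, 6) = 18: x ≡ 17 (mod 18).
  Combine with x ≡ 17 (mod 18): gcd(18, 18) = 18; 17 - 17 = 0, which IS divisible by 18, so compatible.
    Write x = 17 + 18·t and substitute into x ≡ 17 (mod 18): 18·t ≡ 17 − 17 = 0 (mod 18).
    Divide the congruence (and modulus) by g = 18: 1·t ≡ 0 (mod 1).
    Modulo 1 every t works; take t = 0.
    Then x = 17 + 18·0 = 17, valid modulo lcm(18, 18) = 18: x ≡ 17 (mod 18).
Verify: 17 mod 9 = 8, 17 mod 6 = 5, 17 mod 18 = 17.

x ≡ 17 (mod 18).


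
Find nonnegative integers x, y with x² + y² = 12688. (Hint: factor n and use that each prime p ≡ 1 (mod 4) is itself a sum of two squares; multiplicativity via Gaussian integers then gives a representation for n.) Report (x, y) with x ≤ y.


Step 1: Factor n = 12688 = 2^4 · 13 · 61.
Step 2: Check the mod-4 condition on each prime factor: 2 = 2 (special); 13 ≡ 1 (mod 4), exponent 1; 61 ≡ 1 (mod 4), exponent 1.
All primes ≡ 3 (mod 4) appear to even exponent (or don't appear), so by the two-squares theorem n IS expressible as a sum of two squares.
Step 3: Build a representation. Group n = k² · m with k = 4 and m = 13 · 61 = 793 (a product of primes ≡ 1 (mod 4)); a representation of m scales to one of n via (k·x)² + (k·y)² = k²(x² + y²). Each prime p ≡ 1 (mod 4) is itself a sum of two squares; find a² by testing p − a² for a perfect square:
  13: 13 − 1² = 12, 13 − 2² = 9 = 3² ⇒ 13 = 2² + 3².
  61: 61 − 1² = 60, 61 − 2² = 57, 61 − 3² = 52, 61 − 4² = 45, 61 − 5² = 36 = 6² ⇒ 61 = 5² + 6².
  Combine using the Brahmagupta–Fibonacci identity (a² + b²)(c² + d²) = (ac − bd)² + (ad + bc)² = (ac + bd)² + (ad − bc)²:
  13 · 61 = 793: from (2² + 3²)(5² + 6²), take (2·5 − 3·6, 2·6 + 3·5) = (10 − 18, 12 + 15) = (-8, 27); dropping signs (only squares matter) gives (8, 27); check 8² + 27² = 64 + 729 = 793 ✓.
  Scale by k = 4: (4·8, 4·27) = (32, 108).
Step 4: Order so x ≤ y and verify: 32² + 108² = 1024 + 11664 = 12688 = n. ✓

n = 12688 = 32² + 108² (one valid representation with x ≤ y).


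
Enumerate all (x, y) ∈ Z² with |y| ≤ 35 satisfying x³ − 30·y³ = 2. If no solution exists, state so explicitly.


The equation is x³ - 30y³ = 2. For fixed y, x³ = 30·y³ + 2, so a solution requires the RHS to be a perfect cube.
Strategy: iterate y from -35 to 35, compute RHS = 30·y³ + 2, and check whether it is a (positive or negative) perfect cube.
Check small values of y:
  y = 0: RHS = 2 is not a perfect cube.
  y = 1: RHS = 32 is not a perfect cube.
  y = -1: RHS = -28 is not a perfect cube.
  y = 2: RHS = 242 is not a perfect cube.
  y = -2: RHS = -238 is not a perfect cube.
  y = 3: RHS = 812 is not a perfect cube.
  y = -3: RHS = -808 is not a perfect cube.
Continuing the search up to |y| = 35 finds no solutions either.
No (x, y) in the scanned range satisfies the equation.

No integer solutions with |y| ≤ 35.


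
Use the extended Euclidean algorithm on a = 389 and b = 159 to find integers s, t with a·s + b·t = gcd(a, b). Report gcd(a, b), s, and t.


Euclidean algorithm on (389, 159) — divide until remainder is 0:
  389 = 2 · 159 + 71
  159 = 2 · 71 + 17
  71 = 4 · 17 + 3
  17 = 5 · 3 + 2
  3 = 1 · 2 + 1
  2 = 2 · 1 + 0
gcd(389, 159) = 1.
Track Bezout coefficients alongside the remainders: start with r₀ = 389 = a·1 + b·0 (s = 1, t = 0) and r₁ = 159 = a·0 + b·1 (s = 0, t = 1); each new remainder r_{k+1} = r_{k-1} − q_k·r_k inherits s_{k+1} = s_{k-1} − q_k·s_k, t_{k+1} = t_{k-1} − q_k·t_k, so r_k = a·s_k + b·t_k at every step:
  q = 2: r = 71, s = 1 − 2·0 = 1, t = 0 − 2·1 = -2  (check: 389·1 + 159·(-2) = 71)
  q = 2: r = 17, s = 0 − 2·1 = -2, t = 1 − 2·(-2) = 5  (check: 389·(-2) + 159·5 = 17)
  q = 4: r = 3, s = 1 − 4·(-2) = 9, t = -2 − 4·5 = -22  (check: 389·9 + 159·(-22) = 3)
  q = 5: r = 2, s = -2 − 5·9 = -47, t = 5 − 5·(-22) = 115  (check: 389·(-47) + 159·115 = 2)
  q = 1: r = 1, s = 9 − 1·(-47) = 56, t = -22 − 1·115 = -137  (check: 389·56 + 159·(-137) = 1)
The row with r = 1 (the gcd) gives the Bezout coefficients s = 56, t = -137.
Result: 389 · (56) + 159 · (-137) = 1.

gcd(389, 159) = 1; s = 56, t = -137 (check: 389·56 + 159·(-137) = 1).


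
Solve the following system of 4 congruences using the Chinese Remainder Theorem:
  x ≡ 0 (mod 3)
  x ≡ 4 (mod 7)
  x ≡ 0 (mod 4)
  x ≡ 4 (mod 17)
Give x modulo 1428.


Product of moduli M = 3 · 7 · 4 · 17 = 1428.
Merge one congruence at a time:
  Start: x ≡ 0 (mod 3).
  Combine with x ≡ 4 (mod 7); new modulus lcm = 21.
    Write x = 0 + 3·t and substitute into x ≡ 4 (mod 7): 3·t ≡ 4 − 0 = 4 (mod 7).
    The inverse of 3 mod 7 is 5 (since 3·5 = 15 = 2·7 + 1), so t ≡ 5·4 = 20 ≡ 6 (mod 7).
    Then x = 0 + 3·6 = 18, valid modulo lcm(3, 7) = 21: x ≡ 18 (mod 21).
  Combine with x ≡ 0 (mod 4); new modulus lcm = 84.
    Write x = 18 + 21·t and substitute into x ≡ 0 (mod 4): 21·t ≡ 0 − 18 = -18 (mod 4).
    Reduce coefficients mod 4: 1·t ≡ 2 (mod 4).
    So t ≡ 2 (mod 4).
    Then x = 18 + 21·2 = 60, valid modulo lcm(21, 4) = 84: x ≡ 60 (mod 84).
  Combine with x ≡ 4 (mod 17); new modulus lcm = 1428.
    Write x = 60 + 84·t and substitute into x ≡ 4 (mod 17): 84·t ≡ 4 − 60 = -56 (mod 17).
    Reduce coefficients mod 17: 16·t ≡ 12 (mod 17).
    The inverse of 16 mod 17 is 16 (since 16·16 = 256 = 15·17 + 1), so t ≡ 16·12 = 192 ≡ 5 (mod 17).
    Then x = 60 + 84·5 = 480, valid modulo lcm(84, 17) = 1428: x ≡ 480 (mod 1428).
Verify against each original: 480 mod 3 = 0, 480 mod 7 = 4, 480 mod 4 = 0, 480 mod 17 = 4.

x ≡ 480 (mod 1428).
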